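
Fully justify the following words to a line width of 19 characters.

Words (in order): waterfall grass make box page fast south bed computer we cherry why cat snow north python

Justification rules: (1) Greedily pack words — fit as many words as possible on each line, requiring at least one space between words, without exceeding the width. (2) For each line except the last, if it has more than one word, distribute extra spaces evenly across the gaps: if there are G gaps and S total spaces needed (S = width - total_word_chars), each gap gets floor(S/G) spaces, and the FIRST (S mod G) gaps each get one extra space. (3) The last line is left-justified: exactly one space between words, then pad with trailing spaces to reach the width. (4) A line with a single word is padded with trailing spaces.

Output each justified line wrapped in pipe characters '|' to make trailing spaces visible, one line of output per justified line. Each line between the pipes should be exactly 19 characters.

Answer: |waterfall     grass|
|make  box page fast|
|south  bed computer|
|we  cherry  why cat|
|snow north python  |

Derivation:
Line 1: ['waterfall', 'grass'] (min_width=15, slack=4)
Line 2: ['make', 'box', 'page', 'fast'] (min_width=18, slack=1)
Line 3: ['south', 'bed', 'computer'] (min_width=18, slack=1)
Line 4: ['we', 'cherry', 'why', 'cat'] (min_width=17, slack=2)
Line 5: ['snow', 'north', 'python'] (min_width=17, slack=2)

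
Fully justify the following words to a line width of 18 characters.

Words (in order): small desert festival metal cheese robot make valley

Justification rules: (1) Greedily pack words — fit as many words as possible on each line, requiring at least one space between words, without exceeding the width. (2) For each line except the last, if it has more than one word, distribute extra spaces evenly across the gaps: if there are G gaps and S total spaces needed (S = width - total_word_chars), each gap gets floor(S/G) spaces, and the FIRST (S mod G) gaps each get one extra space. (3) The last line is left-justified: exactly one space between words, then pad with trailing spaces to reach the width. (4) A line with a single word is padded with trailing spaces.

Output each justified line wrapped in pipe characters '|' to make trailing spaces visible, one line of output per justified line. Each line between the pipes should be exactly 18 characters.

Line 1: ['small', 'desert'] (min_width=12, slack=6)
Line 2: ['festival', 'metal'] (min_width=14, slack=4)
Line 3: ['cheese', 'robot', 'make'] (min_width=17, slack=1)
Line 4: ['valley'] (min_width=6, slack=12)

Answer: |small       desert|
|festival     metal|
|cheese  robot make|
|valley            |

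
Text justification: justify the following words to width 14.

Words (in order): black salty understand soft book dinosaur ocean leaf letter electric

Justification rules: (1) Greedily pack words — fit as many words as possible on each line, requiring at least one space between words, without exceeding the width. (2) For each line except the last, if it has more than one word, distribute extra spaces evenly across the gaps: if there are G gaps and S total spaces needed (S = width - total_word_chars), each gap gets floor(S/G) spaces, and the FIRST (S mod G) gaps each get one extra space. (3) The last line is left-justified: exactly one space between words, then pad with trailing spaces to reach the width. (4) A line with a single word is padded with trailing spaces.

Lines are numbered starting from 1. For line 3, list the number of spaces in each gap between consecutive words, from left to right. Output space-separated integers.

Line 1: ['black', 'salty'] (min_width=11, slack=3)
Line 2: ['understand'] (min_width=10, slack=4)
Line 3: ['soft', 'book'] (min_width=9, slack=5)
Line 4: ['dinosaur', 'ocean'] (min_width=14, slack=0)
Line 5: ['leaf', 'letter'] (min_width=11, slack=3)
Line 6: ['electric'] (min_width=8, slack=6)

Answer: 6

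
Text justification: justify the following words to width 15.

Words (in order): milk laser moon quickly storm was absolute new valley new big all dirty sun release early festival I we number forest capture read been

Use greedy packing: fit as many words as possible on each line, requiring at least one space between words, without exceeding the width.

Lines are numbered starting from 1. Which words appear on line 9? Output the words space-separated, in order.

Line 1: ['milk', 'laser', 'moon'] (min_width=15, slack=0)
Line 2: ['quickly', 'storm'] (min_width=13, slack=2)
Line 3: ['was', 'absolute'] (min_width=12, slack=3)
Line 4: ['new', 'valley', 'new'] (min_width=14, slack=1)
Line 5: ['big', 'all', 'dirty'] (min_width=13, slack=2)
Line 6: ['sun', 'release'] (min_width=11, slack=4)
Line 7: ['early', 'festival'] (min_width=14, slack=1)
Line 8: ['I', 'we', 'number'] (min_width=11, slack=4)
Line 9: ['forest', 'capture'] (min_width=14, slack=1)
Line 10: ['read', 'been'] (min_width=9, slack=6)

Answer: forest capture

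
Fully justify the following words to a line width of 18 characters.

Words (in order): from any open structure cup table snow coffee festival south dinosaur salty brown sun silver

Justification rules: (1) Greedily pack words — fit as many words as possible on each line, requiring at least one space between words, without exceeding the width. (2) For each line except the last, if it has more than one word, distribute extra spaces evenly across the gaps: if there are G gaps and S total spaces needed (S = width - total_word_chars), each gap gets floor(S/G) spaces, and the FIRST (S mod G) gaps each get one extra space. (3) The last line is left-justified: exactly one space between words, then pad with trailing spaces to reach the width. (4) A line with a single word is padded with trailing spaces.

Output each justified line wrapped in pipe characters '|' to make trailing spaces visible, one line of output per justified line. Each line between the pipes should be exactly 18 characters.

Line 1: ['from', 'any', 'open'] (min_width=13, slack=5)
Line 2: ['structure', 'cup'] (min_width=13, slack=5)
Line 3: ['table', 'snow', 'coffee'] (min_width=17, slack=1)
Line 4: ['festival', 'south'] (min_width=14, slack=4)
Line 5: ['dinosaur', 'salty'] (min_width=14, slack=4)
Line 6: ['brown', 'sun', 'silver'] (min_width=16, slack=2)

Answer: |from    any   open|
|structure      cup|
|table  snow coffee|
|festival     south|
|dinosaur     salty|
|brown sun silver  |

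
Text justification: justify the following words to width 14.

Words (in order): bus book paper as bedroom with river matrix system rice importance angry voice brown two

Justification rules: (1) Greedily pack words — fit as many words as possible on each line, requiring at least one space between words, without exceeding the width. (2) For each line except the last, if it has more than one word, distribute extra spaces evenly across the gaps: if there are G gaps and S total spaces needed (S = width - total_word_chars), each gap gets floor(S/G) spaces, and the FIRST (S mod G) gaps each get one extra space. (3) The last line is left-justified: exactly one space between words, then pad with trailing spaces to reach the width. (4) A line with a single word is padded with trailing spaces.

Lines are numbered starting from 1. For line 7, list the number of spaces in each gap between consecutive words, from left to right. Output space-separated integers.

Answer: 4

Derivation:
Line 1: ['bus', 'book', 'paper'] (min_width=14, slack=0)
Line 2: ['as', 'bedroom'] (min_width=10, slack=4)
Line 3: ['with', 'river'] (min_width=10, slack=4)
Line 4: ['matrix', 'system'] (min_width=13, slack=1)
Line 5: ['rice'] (min_width=4, slack=10)
Line 6: ['importance'] (min_width=10, slack=4)
Line 7: ['angry', 'voice'] (min_width=11, slack=3)
Line 8: ['brown', 'two'] (min_width=9, slack=5)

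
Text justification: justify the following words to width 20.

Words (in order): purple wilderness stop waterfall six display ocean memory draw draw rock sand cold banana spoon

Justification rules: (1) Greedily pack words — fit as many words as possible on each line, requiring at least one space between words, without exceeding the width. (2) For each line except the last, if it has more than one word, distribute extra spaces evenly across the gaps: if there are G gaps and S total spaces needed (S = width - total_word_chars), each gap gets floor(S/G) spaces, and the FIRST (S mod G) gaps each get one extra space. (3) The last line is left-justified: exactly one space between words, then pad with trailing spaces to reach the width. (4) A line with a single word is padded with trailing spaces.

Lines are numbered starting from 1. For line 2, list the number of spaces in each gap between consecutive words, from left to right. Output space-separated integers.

Answer: 2 2

Derivation:
Line 1: ['purple', 'wilderness'] (min_width=17, slack=3)
Line 2: ['stop', 'waterfall', 'six'] (min_width=18, slack=2)
Line 3: ['display', 'ocean', 'memory'] (min_width=20, slack=0)
Line 4: ['draw', 'draw', 'rock', 'sand'] (min_width=19, slack=1)
Line 5: ['cold', 'banana', 'spoon'] (min_width=17, slack=3)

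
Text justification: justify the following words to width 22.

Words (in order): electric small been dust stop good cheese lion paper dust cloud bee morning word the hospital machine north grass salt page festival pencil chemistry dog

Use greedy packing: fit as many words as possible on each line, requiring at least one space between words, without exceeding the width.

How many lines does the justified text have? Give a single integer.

Line 1: ['electric', 'small', 'been'] (min_width=19, slack=3)
Line 2: ['dust', 'stop', 'good', 'cheese'] (min_width=21, slack=1)
Line 3: ['lion', 'paper', 'dust', 'cloud'] (min_width=21, slack=1)
Line 4: ['bee', 'morning', 'word', 'the'] (min_width=20, slack=2)
Line 5: ['hospital', 'machine', 'north'] (min_width=22, slack=0)
Line 6: ['grass', 'salt', 'page'] (min_width=15, slack=7)
Line 7: ['festival', 'pencil'] (min_width=15, slack=7)
Line 8: ['chemistry', 'dog'] (min_width=13, slack=9)
Total lines: 8

Answer: 8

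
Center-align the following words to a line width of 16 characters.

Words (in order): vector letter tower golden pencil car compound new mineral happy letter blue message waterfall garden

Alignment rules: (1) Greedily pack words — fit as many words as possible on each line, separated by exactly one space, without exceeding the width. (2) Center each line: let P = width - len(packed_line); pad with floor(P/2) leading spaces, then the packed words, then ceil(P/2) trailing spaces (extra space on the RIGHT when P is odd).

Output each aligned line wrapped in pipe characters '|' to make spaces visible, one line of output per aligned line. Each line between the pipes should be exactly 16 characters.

Answer: | vector letter  |
|  tower golden  |
|   pencil car   |
|  compound new  |
| mineral happy  |
|  letter blue   |
|    message     |
|waterfall garden|

Derivation:
Line 1: ['vector', 'letter'] (min_width=13, slack=3)
Line 2: ['tower', 'golden'] (min_width=12, slack=4)
Line 3: ['pencil', 'car'] (min_width=10, slack=6)
Line 4: ['compound', 'new'] (min_width=12, slack=4)
Line 5: ['mineral', 'happy'] (min_width=13, slack=3)
Line 6: ['letter', 'blue'] (min_width=11, slack=5)
Line 7: ['message'] (min_width=7, slack=9)
Line 8: ['waterfall', 'garden'] (min_width=16, slack=0)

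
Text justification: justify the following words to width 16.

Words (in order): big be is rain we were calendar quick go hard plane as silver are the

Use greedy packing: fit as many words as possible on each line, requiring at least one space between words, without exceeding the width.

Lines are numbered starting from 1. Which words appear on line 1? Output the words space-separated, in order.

Line 1: ['big', 'be', 'is', 'rain'] (min_width=14, slack=2)
Line 2: ['we', 'were', 'calendar'] (min_width=16, slack=0)
Line 3: ['quick', 'go', 'hard'] (min_width=13, slack=3)
Line 4: ['plane', 'as', 'silver'] (min_width=15, slack=1)
Line 5: ['are', 'the'] (min_width=7, slack=9)

Answer: big be is rain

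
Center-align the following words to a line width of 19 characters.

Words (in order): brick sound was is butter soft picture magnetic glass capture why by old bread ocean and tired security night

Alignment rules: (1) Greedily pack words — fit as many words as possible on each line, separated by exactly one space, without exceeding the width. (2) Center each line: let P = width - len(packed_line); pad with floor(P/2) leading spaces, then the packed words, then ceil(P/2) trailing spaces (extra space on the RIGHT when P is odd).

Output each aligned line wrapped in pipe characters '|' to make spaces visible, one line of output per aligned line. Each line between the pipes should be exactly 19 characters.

Line 1: ['brick', 'sound', 'was', 'is'] (min_width=18, slack=1)
Line 2: ['butter', 'soft', 'picture'] (min_width=19, slack=0)
Line 3: ['magnetic', 'glass'] (min_width=14, slack=5)
Line 4: ['capture', 'why', 'by', 'old'] (min_width=18, slack=1)
Line 5: ['bread', 'ocean', 'and'] (min_width=15, slack=4)
Line 6: ['tired', 'security'] (min_width=14, slack=5)
Line 7: ['night'] (min_width=5, slack=14)

Answer: |brick sound was is |
|butter soft picture|
|  magnetic glass   |
|capture why by old |
|  bread ocean and  |
|  tired security   |
|       night       |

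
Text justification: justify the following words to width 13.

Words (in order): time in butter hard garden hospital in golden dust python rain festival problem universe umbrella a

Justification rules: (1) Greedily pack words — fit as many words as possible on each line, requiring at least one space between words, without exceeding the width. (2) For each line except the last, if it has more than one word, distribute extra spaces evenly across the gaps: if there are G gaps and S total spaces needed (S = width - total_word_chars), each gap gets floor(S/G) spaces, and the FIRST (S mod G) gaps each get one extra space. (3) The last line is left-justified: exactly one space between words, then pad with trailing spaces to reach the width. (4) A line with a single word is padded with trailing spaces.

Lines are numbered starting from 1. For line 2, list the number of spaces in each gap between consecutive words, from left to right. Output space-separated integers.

Answer: 3

Derivation:
Line 1: ['time', 'in'] (min_width=7, slack=6)
Line 2: ['butter', 'hard'] (min_width=11, slack=2)
Line 3: ['garden'] (min_width=6, slack=7)
Line 4: ['hospital', 'in'] (min_width=11, slack=2)
Line 5: ['golden', 'dust'] (min_width=11, slack=2)
Line 6: ['python', 'rain'] (min_width=11, slack=2)
Line 7: ['festival'] (min_width=8, slack=5)
Line 8: ['problem'] (min_width=7, slack=6)
Line 9: ['universe'] (min_width=8, slack=5)
Line 10: ['umbrella', 'a'] (min_width=10, slack=3)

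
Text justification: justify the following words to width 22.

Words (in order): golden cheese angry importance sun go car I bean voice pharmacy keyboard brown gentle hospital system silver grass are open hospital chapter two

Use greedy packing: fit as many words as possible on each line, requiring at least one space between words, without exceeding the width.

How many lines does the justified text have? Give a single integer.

Answer: 7

Derivation:
Line 1: ['golden', 'cheese', 'angry'] (min_width=19, slack=3)
Line 2: ['importance', 'sun', 'go', 'car'] (min_width=21, slack=1)
Line 3: ['I', 'bean', 'voice', 'pharmacy'] (min_width=21, slack=1)
Line 4: ['keyboard', 'brown', 'gentle'] (min_width=21, slack=1)
Line 5: ['hospital', 'system', 'silver'] (min_width=22, slack=0)
Line 6: ['grass', 'are', 'open'] (min_width=14, slack=8)
Line 7: ['hospital', 'chapter', 'two'] (min_width=20, slack=2)
Total lines: 7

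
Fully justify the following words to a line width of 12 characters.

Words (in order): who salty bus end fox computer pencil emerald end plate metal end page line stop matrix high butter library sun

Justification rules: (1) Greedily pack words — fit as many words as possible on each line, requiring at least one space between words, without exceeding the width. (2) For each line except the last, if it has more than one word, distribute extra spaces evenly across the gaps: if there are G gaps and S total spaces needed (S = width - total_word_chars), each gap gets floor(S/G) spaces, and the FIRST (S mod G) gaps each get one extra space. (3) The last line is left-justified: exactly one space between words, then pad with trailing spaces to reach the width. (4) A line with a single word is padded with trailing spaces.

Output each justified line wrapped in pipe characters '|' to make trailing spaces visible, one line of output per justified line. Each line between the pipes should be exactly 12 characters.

Line 1: ['who', 'salty'] (min_width=9, slack=3)
Line 2: ['bus', 'end', 'fox'] (min_width=11, slack=1)
Line 3: ['computer'] (min_width=8, slack=4)
Line 4: ['pencil'] (min_width=6, slack=6)
Line 5: ['emerald', 'end'] (min_width=11, slack=1)
Line 6: ['plate', 'metal'] (min_width=11, slack=1)
Line 7: ['end', 'page'] (min_width=8, slack=4)
Line 8: ['line', 'stop'] (min_width=9, slack=3)
Line 9: ['matrix', 'high'] (min_width=11, slack=1)
Line 10: ['butter'] (min_width=6, slack=6)
Line 11: ['library', 'sun'] (min_width=11, slack=1)

Answer: |who    salty|
|bus  end fox|
|computer    |
|pencil      |
|emerald  end|
|plate  metal|
|end     page|
|line    stop|
|matrix  high|
|butter      |
|library sun |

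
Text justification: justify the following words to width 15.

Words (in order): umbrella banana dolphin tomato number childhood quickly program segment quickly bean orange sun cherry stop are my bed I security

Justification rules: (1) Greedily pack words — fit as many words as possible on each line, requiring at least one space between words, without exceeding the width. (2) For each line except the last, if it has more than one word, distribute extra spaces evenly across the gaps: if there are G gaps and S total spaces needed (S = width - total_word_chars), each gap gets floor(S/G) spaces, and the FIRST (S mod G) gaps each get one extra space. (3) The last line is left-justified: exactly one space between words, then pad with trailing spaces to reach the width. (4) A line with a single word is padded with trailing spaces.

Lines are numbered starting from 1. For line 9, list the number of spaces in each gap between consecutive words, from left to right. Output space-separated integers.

Line 1: ['umbrella', 'banana'] (min_width=15, slack=0)
Line 2: ['dolphin', 'tomato'] (min_width=14, slack=1)
Line 3: ['number'] (min_width=6, slack=9)
Line 4: ['childhood'] (min_width=9, slack=6)
Line 5: ['quickly', 'program'] (min_width=15, slack=0)
Line 6: ['segment', 'quickly'] (min_width=15, slack=0)
Line 7: ['bean', 'orange', 'sun'] (min_width=15, slack=0)
Line 8: ['cherry', 'stop', 'are'] (min_width=15, slack=0)
Line 9: ['my', 'bed', 'I'] (min_width=8, slack=7)
Line 10: ['security'] (min_width=8, slack=7)

Answer: 5 4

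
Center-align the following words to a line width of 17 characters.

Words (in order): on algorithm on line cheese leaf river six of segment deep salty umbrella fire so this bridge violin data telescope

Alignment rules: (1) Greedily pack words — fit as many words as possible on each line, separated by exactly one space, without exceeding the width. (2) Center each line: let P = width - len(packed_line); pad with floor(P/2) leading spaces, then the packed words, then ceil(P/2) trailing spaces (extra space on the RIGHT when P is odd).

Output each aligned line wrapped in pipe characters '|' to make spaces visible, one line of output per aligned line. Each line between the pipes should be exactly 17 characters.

Answer: | on algorithm on |
|line cheese leaf |
|  river six of   |
|  segment deep   |
| salty umbrella  |
|  fire so this   |
|  bridge violin  |
| data telescope  |

Derivation:
Line 1: ['on', 'algorithm', 'on'] (min_width=15, slack=2)
Line 2: ['line', 'cheese', 'leaf'] (min_width=16, slack=1)
Line 3: ['river', 'six', 'of'] (min_width=12, slack=5)
Line 4: ['segment', 'deep'] (min_width=12, slack=5)
Line 5: ['salty', 'umbrella'] (min_width=14, slack=3)
Line 6: ['fire', 'so', 'this'] (min_width=12, slack=5)
Line 7: ['bridge', 'violin'] (min_width=13, slack=4)
Line 8: ['data', 'telescope'] (min_width=14, slack=3)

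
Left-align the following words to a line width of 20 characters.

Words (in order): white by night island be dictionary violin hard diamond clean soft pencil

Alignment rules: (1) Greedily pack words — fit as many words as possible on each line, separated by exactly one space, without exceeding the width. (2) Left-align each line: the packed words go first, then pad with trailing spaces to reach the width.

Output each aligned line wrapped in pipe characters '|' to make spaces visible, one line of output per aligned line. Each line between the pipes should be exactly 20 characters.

Line 1: ['white', 'by', 'night'] (min_width=14, slack=6)
Line 2: ['island', 'be', 'dictionary'] (min_width=20, slack=0)
Line 3: ['violin', 'hard', 'diamond'] (min_width=19, slack=1)
Line 4: ['clean', 'soft', 'pencil'] (min_width=17, slack=3)

Answer: |white by night      |
|island be dictionary|
|violin hard diamond |
|clean soft pencil   |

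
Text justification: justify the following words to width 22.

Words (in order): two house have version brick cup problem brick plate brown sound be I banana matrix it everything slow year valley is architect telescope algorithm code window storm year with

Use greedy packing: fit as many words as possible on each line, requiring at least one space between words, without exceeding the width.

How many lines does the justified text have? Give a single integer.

Line 1: ['two', 'house', 'have', 'version'] (min_width=22, slack=0)
Line 2: ['brick', 'cup', 'problem'] (min_width=17, slack=5)
Line 3: ['brick', 'plate', 'brown'] (min_width=17, slack=5)
Line 4: ['sound', 'be', 'I', 'banana'] (min_width=17, slack=5)
Line 5: ['matrix', 'it', 'everything'] (min_width=20, slack=2)
Line 6: ['slow', 'year', 'valley', 'is'] (min_width=19, slack=3)
Line 7: ['architect', 'telescope'] (min_width=19, slack=3)
Line 8: ['algorithm', 'code', 'window'] (min_width=21, slack=1)
Line 9: ['storm', 'year', 'with'] (min_width=15, slack=7)
Total lines: 9

Answer: 9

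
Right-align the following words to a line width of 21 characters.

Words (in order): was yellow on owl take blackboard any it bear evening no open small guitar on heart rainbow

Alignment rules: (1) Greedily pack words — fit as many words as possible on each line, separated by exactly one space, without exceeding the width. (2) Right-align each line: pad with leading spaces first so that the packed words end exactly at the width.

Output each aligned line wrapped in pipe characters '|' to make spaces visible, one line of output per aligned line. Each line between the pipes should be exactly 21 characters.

Answer: |    was yellow on owl|
|  take blackboard any|
|   it bear evening no|
| open small guitar on|
|        heart rainbow|

Derivation:
Line 1: ['was', 'yellow', 'on', 'owl'] (min_width=17, slack=4)
Line 2: ['take', 'blackboard', 'any'] (min_width=19, slack=2)
Line 3: ['it', 'bear', 'evening', 'no'] (min_width=18, slack=3)
Line 4: ['open', 'small', 'guitar', 'on'] (min_width=20, slack=1)
Line 5: ['heart', 'rainbow'] (min_width=13, slack=8)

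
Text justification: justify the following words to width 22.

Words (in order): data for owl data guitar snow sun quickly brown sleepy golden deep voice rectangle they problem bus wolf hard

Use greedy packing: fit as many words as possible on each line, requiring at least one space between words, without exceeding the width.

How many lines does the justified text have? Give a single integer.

Line 1: ['data', 'for', 'owl', 'data'] (min_width=17, slack=5)
Line 2: ['guitar', 'snow', 'sun'] (min_width=15, slack=7)
Line 3: ['quickly', 'brown', 'sleepy'] (min_width=20, slack=2)
Line 4: ['golden', 'deep', 'voice'] (min_width=17, slack=5)
Line 5: ['rectangle', 'they', 'problem'] (min_width=22, slack=0)
Line 6: ['bus', 'wolf', 'hard'] (min_width=13, slack=9)
Total lines: 6

Answer: 6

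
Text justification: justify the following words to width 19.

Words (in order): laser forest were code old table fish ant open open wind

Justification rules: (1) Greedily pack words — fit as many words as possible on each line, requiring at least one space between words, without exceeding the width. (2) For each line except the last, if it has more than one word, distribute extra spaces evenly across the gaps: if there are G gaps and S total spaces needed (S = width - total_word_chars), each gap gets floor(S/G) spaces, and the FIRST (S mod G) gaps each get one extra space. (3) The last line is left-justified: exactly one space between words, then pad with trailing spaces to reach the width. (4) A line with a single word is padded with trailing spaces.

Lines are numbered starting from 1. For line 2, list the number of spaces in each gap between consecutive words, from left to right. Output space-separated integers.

Answer: 1 1 1

Derivation:
Line 1: ['laser', 'forest', 'were'] (min_width=17, slack=2)
Line 2: ['code', 'old', 'table', 'fish'] (min_width=19, slack=0)
Line 3: ['ant', 'open', 'open', 'wind'] (min_width=18, slack=1)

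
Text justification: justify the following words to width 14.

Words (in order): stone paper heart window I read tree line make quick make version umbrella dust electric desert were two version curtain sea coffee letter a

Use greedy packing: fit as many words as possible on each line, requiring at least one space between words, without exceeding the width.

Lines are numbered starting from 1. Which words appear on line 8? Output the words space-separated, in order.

Line 1: ['stone', 'paper'] (min_width=11, slack=3)
Line 2: ['heart', 'window', 'I'] (min_width=14, slack=0)
Line 3: ['read', 'tree', 'line'] (min_width=14, slack=0)
Line 4: ['make', 'quick'] (min_width=10, slack=4)
Line 5: ['make', 'version'] (min_width=12, slack=2)
Line 6: ['umbrella', 'dust'] (min_width=13, slack=1)
Line 7: ['electric'] (min_width=8, slack=6)
Line 8: ['desert', 'were'] (min_width=11, slack=3)
Line 9: ['two', 'version'] (min_width=11, slack=3)
Line 10: ['curtain', 'sea'] (min_width=11, slack=3)
Line 11: ['coffee', 'letter'] (min_width=13, slack=1)
Line 12: ['a'] (min_width=1, slack=13)

Answer: desert were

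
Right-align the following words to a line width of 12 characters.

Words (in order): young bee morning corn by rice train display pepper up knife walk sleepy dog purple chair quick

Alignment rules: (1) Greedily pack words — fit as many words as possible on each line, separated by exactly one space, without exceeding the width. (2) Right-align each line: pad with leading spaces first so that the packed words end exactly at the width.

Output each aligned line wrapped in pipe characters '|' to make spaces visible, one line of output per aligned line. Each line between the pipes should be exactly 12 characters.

Answer: |   young bee|
|morning corn|
|     by rice|
|       train|
|     display|
|   pepper up|
|  knife walk|
|  sleepy dog|
|purple chair|
|       quick|

Derivation:
Line 1: ['young', 'bee'] (min_width=9, slack=3)
Line 2: ['morning', 'corn'] (min_width=12, slack=0)
Line 3: ['by', 'rice'] (min_width=7, slack=5)
Line 4: ['train'] (min_width=5, slack=7)
Line 5: ['display'] (min_width=7, slack=5)
Line 6: ['pepper', 'up'] (min_width=9, slack=3)
Line 7: ['knife', 'walk'] (min_width=10, slack=2)
Line 8: ['sleepy', 'dog'] (min_width=10, slack=2)
Line 9: ['purple', 'chair'] (min_width=12, slack=0)
Line 10: ['quick'] (min_width=5, slack=7)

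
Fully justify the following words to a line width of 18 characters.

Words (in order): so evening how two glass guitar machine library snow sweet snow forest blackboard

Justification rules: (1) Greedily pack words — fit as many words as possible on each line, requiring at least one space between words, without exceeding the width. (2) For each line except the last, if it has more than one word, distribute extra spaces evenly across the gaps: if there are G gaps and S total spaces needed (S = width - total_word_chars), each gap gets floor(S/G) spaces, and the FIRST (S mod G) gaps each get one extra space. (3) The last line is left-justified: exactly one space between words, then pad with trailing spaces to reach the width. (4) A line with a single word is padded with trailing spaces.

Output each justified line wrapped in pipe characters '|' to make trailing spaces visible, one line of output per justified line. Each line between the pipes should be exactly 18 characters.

Answer: |so evening how two|
|glass       guitar|
|machine    library|
|snow   sweet  snow|
|forest blackboard |

Derivation:
Line 1: ['so', 'evening', 'how', 'two'] (min_width=18, slack=0)
Line 2: ['glass', 'guitar'] (min_width=12, slack=6)
Line 3: ['machine', 'library'] (min_width=15, slack=3)
Line 4: ['snow', 'sweet', 'snow'] (min_width=15, slack=3)
Line 5: ['forest', 'blackboard'] (min_width=17, slack=1)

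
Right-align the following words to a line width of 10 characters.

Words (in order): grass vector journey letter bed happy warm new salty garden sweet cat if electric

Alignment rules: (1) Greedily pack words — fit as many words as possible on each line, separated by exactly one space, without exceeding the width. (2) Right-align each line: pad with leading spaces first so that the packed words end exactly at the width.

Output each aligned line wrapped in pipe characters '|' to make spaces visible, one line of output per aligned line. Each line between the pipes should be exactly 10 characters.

Answer: |     grass|
|    vector|
|   journey|
|letter bed|
|happy warm|
| new salty|
|    garden|
| sweet cat|
|        if|
|  electric|

Derivation:
Line 1: ['grass'] (min_width=5, slack=5)
Line 2: ['vector'] (min_width=6, slack=4)
Line 3: ['journey'] (min_width=7, slack=3)
Line 4: ['letter', 'bed'] (min_width=10, slack=0)
Line 5: ['happy', 'warm'] (min_width=10, slack=0)
Line 6: ['new', 'salty'] (min_width=9, slack=1)
Line 7: ['garden'] (min_width=6, slack=4)
Line 8: ['sweet', 'cat'] (min_width=9, slack=1)
Line 9: ['if'] (min_width=2, slack=8)
Line 10: ['electric'] (min_width=8, slack=2)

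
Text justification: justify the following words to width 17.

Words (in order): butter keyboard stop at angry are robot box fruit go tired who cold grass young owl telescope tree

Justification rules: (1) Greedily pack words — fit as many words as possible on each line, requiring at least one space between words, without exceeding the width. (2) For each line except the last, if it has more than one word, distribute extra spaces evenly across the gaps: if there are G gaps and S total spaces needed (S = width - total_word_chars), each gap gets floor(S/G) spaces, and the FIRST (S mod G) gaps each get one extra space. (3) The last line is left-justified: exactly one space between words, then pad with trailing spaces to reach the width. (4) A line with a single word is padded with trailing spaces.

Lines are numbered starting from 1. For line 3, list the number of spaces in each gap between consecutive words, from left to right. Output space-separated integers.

Answer: 2 2

Derivation:
Line 1: ['butter', 'keyboard'] (min_width=15, slack=2)
Line 2: ['stop', 'at', 'angry', 'are'] (min_width=17, slack=0)
Line 3: ['robot', 'box', 'fruit'] (min_width=15, slack=2)
Line 4: ['go', 'tired', 'who', 'cold'] (min_width=17, slack=0)
Line 5: ['grass', 'young', 'owl'] (min_width=15, slack=2)
Line 6: ['telescope', 'tree'] (min_width=14, slack=3)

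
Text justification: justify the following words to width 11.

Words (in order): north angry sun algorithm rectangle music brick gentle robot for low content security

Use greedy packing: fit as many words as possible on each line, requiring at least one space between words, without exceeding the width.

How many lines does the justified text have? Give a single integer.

Line 1: ['north', 'angry'] (min_width=11, slack=0)
Line 2: ['sun'] (min_width=3, slack=8)
Line 3: ['algorithm'] (min_width=9, slack=2)
Line 4: ['rectangle'] (min_width=9, slack=2)
Line 5: ['music', 'brick'] (min_width=11, slack=0)
Line 6: ['gentle'] (min_width=6, slack=5)
Line 7: ['robot', 'for'] (min_width=9, slack=2)
Line 8: ['low', 'content'] (min_width=11, slack=0)
Line 9: ['security'] (min_width=8, slack=3)
Total lines: 9

Answer: 9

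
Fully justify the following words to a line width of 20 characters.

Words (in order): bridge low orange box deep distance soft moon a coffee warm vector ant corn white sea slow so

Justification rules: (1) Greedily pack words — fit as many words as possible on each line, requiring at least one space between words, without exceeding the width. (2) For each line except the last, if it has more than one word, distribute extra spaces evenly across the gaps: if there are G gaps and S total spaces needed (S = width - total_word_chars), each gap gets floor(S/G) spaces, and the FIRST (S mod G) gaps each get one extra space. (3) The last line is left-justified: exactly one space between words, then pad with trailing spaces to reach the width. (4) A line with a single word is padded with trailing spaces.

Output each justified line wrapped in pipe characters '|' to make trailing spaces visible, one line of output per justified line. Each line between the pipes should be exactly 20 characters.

Line 1: ['bridge', 'low', 'orange'] (min_width=17, slack=3)
Line 2: ['box', 'deep', 'distance'] (min_width=17, slack=3)
Line 3: ['soft', 'moon', 'a', 'coffee'] (min_width=18, slack=2)
Line 4: ['warm', 'vector', 'ant', 'corn'] (min_width=20, slack=0)
Line 5: ['white', 'sea', 'slow', 'so'] (min_width=17, slack=3)

Answer: |bridge   low  orange|
|box   deep  distance|
|soft  moon  a coffee|
|warm vector ant corn|
|white sea slow so   |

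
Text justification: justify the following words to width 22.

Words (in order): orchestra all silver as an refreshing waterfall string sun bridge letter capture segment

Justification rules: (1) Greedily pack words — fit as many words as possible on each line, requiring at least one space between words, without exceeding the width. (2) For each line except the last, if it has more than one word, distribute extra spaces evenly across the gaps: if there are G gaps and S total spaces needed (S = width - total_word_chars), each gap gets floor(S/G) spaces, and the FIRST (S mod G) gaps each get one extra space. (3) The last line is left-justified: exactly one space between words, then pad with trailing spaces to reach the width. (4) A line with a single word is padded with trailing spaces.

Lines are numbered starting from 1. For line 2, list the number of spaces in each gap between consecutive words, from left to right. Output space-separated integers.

Line 1: ['orchestra', 'all', 'silver'] (min_width=20, slack=2)
Line 2: ['as', 'an', 'refreshing'] (min_width=16, slack=6)
Line 3: ['waterfall', 'string', 'sun'] (min_width=20, slack=2)
Line 4: ['bridge', 'letter', 'capture'] (min_width=21, slack=1)
Line 5: ['segment'] (min_width=7, slack=15)

Answer: 4 4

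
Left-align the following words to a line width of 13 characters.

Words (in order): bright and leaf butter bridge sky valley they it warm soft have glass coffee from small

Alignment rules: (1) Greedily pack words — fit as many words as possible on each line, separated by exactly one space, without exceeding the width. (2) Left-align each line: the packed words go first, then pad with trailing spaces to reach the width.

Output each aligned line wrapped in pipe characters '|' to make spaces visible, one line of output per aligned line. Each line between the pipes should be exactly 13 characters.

Line 1: ['bright', 'and'] (min_width=10, slack=3)
Line 2: ['leaf', 'butter'] (min_width=11, slack=2)
Line 3: ['bridge', 'sky'] (min_width=10, slack=3)
Line 4: ['valley', 'they'] (min_width=11, slack=2)
Line 5: ['it', 'warm', 'soft'] (min_width=12, slack=1)
Line 6: ['have', 'glass'] (min_width=10, slack=3)
Line 7: ['coffee', 'from'] (min_width=11, slack=2)
Line 8: ['small'] (min_width=5, slack=8)

Answer: |bright and   |
|leaf butter  |
|bridge sky   |
|valley they  |
|it warm soft |
|have glass   |
|coffee from  |
|small        |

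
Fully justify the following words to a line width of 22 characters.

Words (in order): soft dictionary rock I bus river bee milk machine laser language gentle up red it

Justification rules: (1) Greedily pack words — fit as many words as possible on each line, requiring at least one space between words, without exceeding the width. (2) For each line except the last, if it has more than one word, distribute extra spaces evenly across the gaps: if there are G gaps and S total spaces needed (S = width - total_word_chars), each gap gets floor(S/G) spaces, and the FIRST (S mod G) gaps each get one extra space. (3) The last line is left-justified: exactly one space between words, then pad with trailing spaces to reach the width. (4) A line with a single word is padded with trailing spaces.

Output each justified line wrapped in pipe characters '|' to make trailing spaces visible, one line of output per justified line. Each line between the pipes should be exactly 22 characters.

Line 1: ['soft', 'dictionary', 'rock', 'I'] (min_width=22, slack=0)
Line 2: ['bus', 'river', 'bee', 'milk'] (min_width=18, slack=4)
Line 3: ['machine', 'laser', 'language'] (min_width=22, slack=0)
Line 4: ['gentle', 'up', 'red', 'it'] (min_width=16, slack=6)

Answer: |soft dictionary rock I|
|bus   river  bee  milk|
|machine laser language|
|gentle up red it      |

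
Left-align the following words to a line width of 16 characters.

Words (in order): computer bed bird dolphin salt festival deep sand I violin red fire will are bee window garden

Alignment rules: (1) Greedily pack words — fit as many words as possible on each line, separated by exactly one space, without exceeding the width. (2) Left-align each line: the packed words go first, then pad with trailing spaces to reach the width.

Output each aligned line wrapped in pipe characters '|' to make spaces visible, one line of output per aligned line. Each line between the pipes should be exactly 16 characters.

Answer: |computer bed    |
|bird dolphin    |
|salt festival   |
|deep sand I     |
|violin red fire |
|will are bee    |
|window garden   |

Derivation:
Line 1: ['computer', 'bed'] (min_width=12, slack=4)
Line 2: ['bird', 'dolphin'] (min_width=12, slack=4)
Line 3: ['salt', 'festival'] (min_width=13, slack=3)
Line 4: ['deep', 'sand', 'I'] (min_width=11, slack=5)
Line 5: ['violin', 'red', 'fire'] (min_width=15, slack=1)
Line 6: ['will', 'are', 'bee'] (min_width=12, slack=4)
Line 7: ['window', 'garden'] (min_width=13, slack=3)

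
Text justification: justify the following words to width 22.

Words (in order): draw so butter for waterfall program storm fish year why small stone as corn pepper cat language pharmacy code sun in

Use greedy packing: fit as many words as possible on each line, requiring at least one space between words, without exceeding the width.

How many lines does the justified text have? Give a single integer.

Answer: 6

Derivation:
Line 1: ['draw', 'so', 'butter', 'for'] (min_width=18, slack=4)
Line 2: ['waterfall', 'program'] (min_width=17, slack=5)
Line 3: ['storm', 'fish', 'year', 'why'] (min_width=19, slack=3)
Line 4: ['small', 'stone', 'as', 'corn'] (min_width=19, slack=3)
Line 5: ['pepper', 'cat', 'language'] (min_width=19, slack=3)
Line 6: ['pharmacy', 'code', 'sun', 'in'] (min_width=20, slack=2)
Total lines: 6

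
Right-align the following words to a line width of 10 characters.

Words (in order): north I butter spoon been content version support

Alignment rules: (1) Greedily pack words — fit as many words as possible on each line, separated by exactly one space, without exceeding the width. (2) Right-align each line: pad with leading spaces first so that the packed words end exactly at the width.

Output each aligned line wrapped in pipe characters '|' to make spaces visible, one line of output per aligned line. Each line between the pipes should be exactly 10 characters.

Answer: |   north I|
|    butter|
|spoon been|
|   content|
|   version|
|   support|

Derivation:
Line 1: ['north', 'I'] (min_width=7, slack=3)
Line 2: ['butter'] (min_width=6, slack=4)
Line 3: ['spoon', 'been'] (min_width=10, slack=0)
Line 4: ['content'] (min_width=7, slack=3)
Line 5: ['version'] (min_width=7, slack=3)
Line 6: ['support'] (min_width=7, slack=3)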